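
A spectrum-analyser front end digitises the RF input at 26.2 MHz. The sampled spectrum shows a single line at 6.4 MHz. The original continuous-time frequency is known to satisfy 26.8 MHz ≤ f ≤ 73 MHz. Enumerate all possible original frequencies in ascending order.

32.6 MHz, 46 MHz, 58.8 MHz, 72.2 MHz

Frequencies that alias to 6.4 MHz are k·fs ± 6.4 MHz for integer k ≥ 0.
k=0: 6.4 MHz.
k=1: 19.8 MHz, 32.6 MHz.
k=2: 46 MHz, 58.8 MHz.
k=3: 72.2 MHz, 85 MHz.
k=4: 98.4 MHz, 111.2 MHz.
Within [26.8 MHz, 73 MHz]: 32.6 MHz, 46 MHz, 58.8 MHz, 72.2 MHz.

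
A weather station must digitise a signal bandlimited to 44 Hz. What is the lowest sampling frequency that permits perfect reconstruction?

Nyquist rate = 2 × 44 Hz = 88 Hz.

88 Hz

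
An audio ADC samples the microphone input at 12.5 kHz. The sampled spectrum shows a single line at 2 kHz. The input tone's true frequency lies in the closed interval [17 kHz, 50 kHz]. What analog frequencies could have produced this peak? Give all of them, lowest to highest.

Frequencies that alias to 2 kHz are k·fs ± 2 kHz for integer k ≥ 0.
k=0: 2 kHz.
k=1: 10.5 kHz, 14.5 kHz.
k=2: 23 kHz, 27 kHz.
k=3: 35.5 kHz, 39.5 kHz.
k=4: 48 kHz, 52 kHz.
k=5: 60.5 kHz, 64.5 kHz.
Within [17 kHz, 50 kHz]: 23 kHz, 27 kHz, 35.5 kHz, 39.5 kHz, 48 kHz.

23 kHz, 27 kHz, 35.5 kHz, 39.5 kHz, 48 kHz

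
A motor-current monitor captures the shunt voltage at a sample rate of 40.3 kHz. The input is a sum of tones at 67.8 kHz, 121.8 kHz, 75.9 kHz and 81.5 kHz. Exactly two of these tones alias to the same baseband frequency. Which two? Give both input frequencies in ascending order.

fs/2 = 20.15 kHz.
67.8 kHz mod fs = 27.5 kHz.
27.5 kHz > fs/2 = 20.15 kHz, folds to fs − 27.5 kHz = 12.8 kHz.
121.8 kHz mod fs = 0.9 kHz.
0.9 kHz ≤ fs/2 = 20.15 kHz, appears at 0.9 kHz.
75.9 kHz mod fs = 35.6 kHz.
35.6 kHz > fs/2 = 20.15 kHz, folds to fs − 35.6 kHz = 4.7 kHz.
81.5 kHz mod fs = 0.9 kHz.
0.9 kHz ≤ fs/2 = 20.15 kHz, appears at 0.9 kHz.
81.5 kHz and 121.8 kHz both map to 0.9 kHz.

81.5 kHz, 121.8 kHz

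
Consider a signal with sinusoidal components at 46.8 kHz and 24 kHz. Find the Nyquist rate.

93.6 kHz

Highest-frequency component: 46.8 kHz.
Nyquist rate = 2 × 46.8 kHz = 93.6 kHz.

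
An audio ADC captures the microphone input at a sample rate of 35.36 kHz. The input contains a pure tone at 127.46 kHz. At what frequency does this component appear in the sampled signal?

13.98 kHz

127.46 kHz mod fs = 21.38 kHz.
21.38 kHz > fs/2 = 17.68 kHz, folds to fs − 21.38 kHz = 13.98 kHz.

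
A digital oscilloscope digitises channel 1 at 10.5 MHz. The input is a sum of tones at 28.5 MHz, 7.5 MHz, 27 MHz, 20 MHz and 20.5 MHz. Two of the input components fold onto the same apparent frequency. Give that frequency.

3 MHz

fs/2 = 5.25 MHz.
28.5 MHz mod fs = 7.5 MHz.
7.5 MHz > fs/2 = 5.25 MHz, folds to fs − 7.5 MHz = 3 MHz.
7.5 MHz > fs/2 = 5.25 MHz, folds to fs − 7.5 MHz = 3 MHz.
27 MHz mod fs = 6 MHz.
6 MHz > fs/2 = 5.25 MHz, folds to fs − 6 MHz = 4.5 MHz.
20 MHz mod fs = 9.5 MHz.
9.5 MHz > fs/2 = 5.25 MHz, folds to fs − 9.5 MHz = 1 MHz.
20.5 MHz mod fs = 10 MHz.
10 MHz > fs/2 = 5.25 MHz, folds to fs − 10 MHz = 0.5 MHz.
7.5 MHz and 28.5 MHz both map to 3 MHz.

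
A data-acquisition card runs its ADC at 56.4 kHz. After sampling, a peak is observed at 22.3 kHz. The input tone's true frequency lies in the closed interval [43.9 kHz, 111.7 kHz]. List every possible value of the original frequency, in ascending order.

78.7 kHz, 90.5 kHz

Frequencies that alias to 22.3 kHz are k·fs ± 22.3 kHz for integer k ≥ 0.
k=0: 22.3 kHz.
k=1: 34.1 kHz, 78.7 kHz.
k=2: 90.5 kHz, 135.1 kHz.
k=3: 146.9 kHz, 191.5 kHz.
Within [43.9 kHz, 111.7 kHz]: 78.7 kHz, 90.5 kHz.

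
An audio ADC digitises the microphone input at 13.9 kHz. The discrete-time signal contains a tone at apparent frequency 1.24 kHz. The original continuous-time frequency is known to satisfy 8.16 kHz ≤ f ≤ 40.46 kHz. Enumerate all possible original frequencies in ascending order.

12.66 kHz, 15.14 kHz, 26.56 kHz, 29.04 kHz, 40.46 kHz

Frequencies that alias to 1.24 kHz are k·fs ± 1.24 kHz for integer k ≥ 0.
k=0: 1.24 kHz.
k=1: 12.66 kHz, 15.14 kHz.
k=2: 26.56 kHz, 29.04 kHz.
k=3: 40.46 kHz, 42.94 kHz.
k=4: 54.36 kHz, 56.84 kHz.
Within [8.16 kHz, 40.46 kHz]: 12.66 kHz, 15.14 kHz, 26.56 kHz, 29.04 kHz, 40.46 kHz.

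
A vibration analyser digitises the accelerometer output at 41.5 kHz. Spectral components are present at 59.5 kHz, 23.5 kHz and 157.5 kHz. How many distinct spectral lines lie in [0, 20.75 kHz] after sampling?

fs/2 = 20.75 kHz.
59.5 kHz mod fs = 18 kHz.
18 kHz ≤ fs/2 = 20.75 kHz, appears at 18 kHz.
23.5 kHz > fs/2 = 20.75 kHz, folds to fs − 23.5 kHz = 18 kHz.
157.5 kHz mod fs = 33 kHz.
33 kHz > fs/2 = 20.75 kHz, folds to fs − 33 kHz = 8.5 kHz.
Distinct values: {8.5 kHz, 18 kHz} → 2.

2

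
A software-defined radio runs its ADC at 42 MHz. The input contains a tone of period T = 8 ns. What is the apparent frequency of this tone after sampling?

T = 8 ns → f = 1/T = 125 MHz.
125 MHz mod fs = 41 MHz.
41 MHz > fs/2 = 21 MHz, folds to fs − 41 MHz = 1 MHz.

1 MHz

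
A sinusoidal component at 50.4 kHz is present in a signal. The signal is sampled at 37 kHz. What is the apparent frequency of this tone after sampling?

50.4 kHz mod fs = 13.4 kHz.
13.4 kHz ≤ fs/2 = 18.5 kHz, appears at 13.4 kHz.

13.4 kHz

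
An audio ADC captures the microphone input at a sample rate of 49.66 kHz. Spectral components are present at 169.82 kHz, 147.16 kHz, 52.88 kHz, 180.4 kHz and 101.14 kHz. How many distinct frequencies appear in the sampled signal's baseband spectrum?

4

fs/2 = 24.83 kHz.
169.82 kHz mod fs = 20.84 kHz.
20.84 kHz ≤ fs/2 = 24.83 kHz, appears at 20.84 kHz.
147.16 kHz mod fs = 47.84 kHz.
47.84 kHz > fs/2 = 24.83 kHz, folds to fs − 47.84 kHz = 1.82 kHz.
52.88 kHz mod fs = 3.22 kHz.
3.22 kHz ≤ fs/2 = 24.83 kHz, appears at 3.22 kHz.
180.4 kHz mod fs = 31.42 kHz.
31.42 kHz > fs/2 = 24.83 kHz, folds to fs − 31.42 kHz = 18.24 kHz.
101.14 kHz mod fs = 1.82 kHz.
1.82 kHz ≤ fs/2 = 24.83 kHz, appears at 1.82 kHz.
Distinct values: {1.82 kHz, 3.22 kHz, 18.24 kHz, 20.84 kHz} → 4.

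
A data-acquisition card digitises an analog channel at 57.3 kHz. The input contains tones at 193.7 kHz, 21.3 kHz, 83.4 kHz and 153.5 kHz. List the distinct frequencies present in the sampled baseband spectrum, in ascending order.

fs/2 = 28.65 kHz.
193.7 kHz mod fs = 21.8 kHz.
21.8 kHz ≤ fs/2 = 28.65 kHz, appears at 21.8 kHz.
21.3 kHz ≤ fs/2 = 28.65 kHz, passes unchanged.
83.4 kHz mod fs = 26.1 kHz.
26.1 kHz ≤ fs/2 = 28.65 kHz, appears at 26.1 kHz.
153.5 kHz mod fs = 38.9 kHz.
38.9 kHz > fs/2 = 28.65 kHz, folds to fs − 38.9 kHz = 18.4 kHz.
Distinct values: {18.4 kHz, 21.3 kHz, 21.8 kHz, 26.1 kHz}.

18.4 kHz, 21.3 kHz, 21.8 kHz, 26.1 kHz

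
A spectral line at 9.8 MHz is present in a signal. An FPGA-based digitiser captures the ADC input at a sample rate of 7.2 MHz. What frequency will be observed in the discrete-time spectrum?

9.8 MHz mod fs = 2.6 MHz.
2.6 MHz ≤ fs/2 = 3.6 MHz, appears at 2.6 MHz.

2.6 MHz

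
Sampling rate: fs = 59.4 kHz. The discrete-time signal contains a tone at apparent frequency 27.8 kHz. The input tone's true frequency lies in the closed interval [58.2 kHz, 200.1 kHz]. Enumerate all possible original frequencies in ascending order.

87.2 kHz, 91 kHz, 146.6 kHz, 150.4 kHz

Frequencies that alias to 27.8 kHz are k·fs ± 27.8 kHz for integer k ≥ 0.
k=0: 27.8 kHz.
k=1: 31.6 kHz, 87.2 kHz.
k=2: 91 kHz, 146.6 kHz.
k=3: 150.4 kHz, 206 kHz.
k=4: 209.8 kHz, 265.4 kHz.
Within [58.2 kHz, 200.1 kHz]: 87.2 kHz, 91 kHz, 146.6 kHz, 150.4 kHz.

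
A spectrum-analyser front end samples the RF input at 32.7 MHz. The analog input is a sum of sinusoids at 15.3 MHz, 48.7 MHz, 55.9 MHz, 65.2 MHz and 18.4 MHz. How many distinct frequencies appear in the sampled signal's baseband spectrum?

5

fs/2 = 16.35 MHz.
15.3 MHz ≤ fs/2 = 16.35 MHz, passes unchanged.
48.7 MHz mod fs = 16 MHz.
16 MHz ≤ fs/2 = 16.35 MHz, appears at 16 MHz.
55.9 MHz mod fs = 23.2 MHz.
23.2 MHz > fs/2 = 16.35 MHz, folds to fs − 23.2 MHz = 9.5 MHz.
65.2 MHz mod fs = 32.5 MHz.
32.5 MHz > fs/2 = 16.35 MHz, folds to fs − 32.5 MHz = 0.2 MHz.
18.4 MHz > fs/2 = 16.35 MHz, folds to fs − 18.4 MHz = 14.3 MHz.
Distinct values: {0.2 MHz, 9.5 MHz, 14.3 MHz, 15.3 MHz, 16 MHz} → 5.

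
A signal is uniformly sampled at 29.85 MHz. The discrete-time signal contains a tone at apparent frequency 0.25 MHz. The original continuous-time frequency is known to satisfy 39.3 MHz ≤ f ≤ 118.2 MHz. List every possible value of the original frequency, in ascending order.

Frequencies that alias to 0.25 MHz are k·fs ± 0.25 MHz for integer k ≥ 0.
k=0: 0.25 MHz.
k=1: 29.6 MHz, 30.1 MHz.
k=2: 59.45 MHz, 59.95 MHz.
k=3: 89.3 MHz, 89.8 MHz.
k=4: 119.15 MHz, 119.65 MHz.
Within [39.3 MHz, 118.2 MHz]: 59.45 MHz, 59.95 MHz, 89.3 MHz, 89.8 MHz.

59.45 MHz, 59.95 MHz, 89.3 MHz, 89.8 MHz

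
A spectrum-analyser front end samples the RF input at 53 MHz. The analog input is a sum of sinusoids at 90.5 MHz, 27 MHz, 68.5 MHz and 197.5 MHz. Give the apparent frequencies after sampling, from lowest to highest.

fs/2 = 26.5 MHz.
90.5 MHz mod fs = 37.5 MHz.
37.5 MHz > fs/2 = 26.5 MHz, folds to fs − 37.5 MHz = 15.5 MHz.
27 MHz > fs/2 = 26.5 MHz, folds to fs − 27 MHz = 26 MHz.
68.5 MHz mod fs = 15.5 MHz.
15.5 MHz ≤ fs/2 = 26.5 MHz, appears at 15.5 MHz.
197.5 MHz mod fs = 38.5 MHz.
38.5 MHz > fs/2 = 26.5 MHz, folds to fs − 38.5 MHz = 14.5 MHz.
Distinct values: {14.5 MHz, 15.5 MHz, 26 MHz}.

14.5 MHz, 15.5 MHz, 26 MHz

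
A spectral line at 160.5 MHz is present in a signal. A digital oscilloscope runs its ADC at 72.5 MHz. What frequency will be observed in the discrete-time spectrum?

15.5 MHz

160.5 MHz mod fs = 15.5 MHz.
15.5 MHz ≤ fs/2 = 36.25 MHz, appears at 15.5 MHz.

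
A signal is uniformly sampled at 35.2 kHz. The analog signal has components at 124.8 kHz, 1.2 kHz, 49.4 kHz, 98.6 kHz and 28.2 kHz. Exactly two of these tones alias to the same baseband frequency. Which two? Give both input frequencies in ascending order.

28.2 kHz, 98.6 kHz

fs/2 = 17.6 kHz.
124.8 kHz mod fs = 19.2 kHz.
19.2 kHz > fs/2 = 17.6 kHz, folds to fs − 19.2 kHz = 16 kHz.
1.2 kHz ≤ fs/2 = 17.6 kHz, passes unchanged.
49.4 kHz mod fs = 14.2 kHz.
14.2 kHz ≤ fs/2 = 17.6 kHz, appears at 14.2 kHz.
98.6 kHz mod fs = 28.2 kHz.
28.2 kHz > fs/2 = 17.6 kHz, folds to fs − 28.2 kHz = 7 kHz.
28.2 kHz > fs/2 = 17.6 kHz, folds to fs − 28.2 kHz = 7 kHz.
28.2 kHz and 98.6 kHz both map to 7 kHz.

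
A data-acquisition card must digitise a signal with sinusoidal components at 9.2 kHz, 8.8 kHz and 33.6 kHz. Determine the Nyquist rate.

Highest-frequency component: 33.6 kHz.
Nyquist rate = 2 × 33.6 kHz = 67.2 kHz.

67.2 kHz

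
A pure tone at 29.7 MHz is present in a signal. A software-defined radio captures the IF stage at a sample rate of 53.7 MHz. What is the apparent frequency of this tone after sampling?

29.7 MHz > fs/2 = 26.85 MHz, folds to fs − 29.7 MHz = 24 MHz.

24 MHz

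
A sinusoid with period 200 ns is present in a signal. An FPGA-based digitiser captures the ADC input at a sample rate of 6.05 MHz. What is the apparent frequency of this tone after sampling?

1.05 MHz

T = 200 ns → f = 1/T = 5 MHz.
5 MHz > fs/2 = 3.025 MHz, folds to fs − 5 MHz = 1.05 MHz.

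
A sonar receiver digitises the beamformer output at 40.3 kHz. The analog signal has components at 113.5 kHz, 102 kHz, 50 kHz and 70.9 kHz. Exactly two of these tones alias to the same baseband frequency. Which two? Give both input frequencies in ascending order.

fs/2 = 20.15 kHz.
113.5 kHz mod fs = 32.9 kHz.
32.9 kHz > fs/2 = 20.15 kHz, folds to fs − 32.9 kHz = 7.4 kHz.
102 kHz mod fs = 21.4 kHz.
21.4 kHz > fs/2 = 20.15 kHz, folds to fs − 21.4 kHz = 18.9 kHz.
50 kHz mod fs = 9.7 kHz.
9.7 kHz ≤ fs/2 = 20.15 kHz, appears at 9.7 kHz.
70.9 kHz mod fs = 30.6 kHz.
30.6 kHz > fs/2 = 20.15 kHz, folds to fs − 30.6 kHz = 9.7 kHz.
50 kHz and 70.9 kHz both map to 9.7 kHz.

50 kHz, 70.9 kHz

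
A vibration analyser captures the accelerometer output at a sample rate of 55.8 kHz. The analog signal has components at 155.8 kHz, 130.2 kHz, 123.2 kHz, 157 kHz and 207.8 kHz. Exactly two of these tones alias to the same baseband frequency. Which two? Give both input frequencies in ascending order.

fs/2 = 27.9 kHz.
155.8 kHz mod fs = 44.2 kHz.
44.2 kHz > fs/2 = 27.9 kHz, folds to fs − 44.2 kHz = 11.6 kHz.
130.2 kHz mod fs = 18.6 kHz.
18.6 kHz ≤ fs/2 = 27.9 kHz, appears at 18.6 kHz.
123.2 kHz mod fs = 11.6 kHz.
11.6 kHz ≤ fs/2 = 27.9 kHz, appears at 11.6 kHz.
157 kHz mod fs = 45.4 kHz.
45.4 kHz > fs/2 = 27.9 kHz, folds to fs − 45.4 kHz = 10.4 kHz.
207.8 kHz mod fs = 40.4 kHz.
40.4 kHz > fs/2 = 27.9 kHz, folds to fs − 40.4 kHz = 15.4 kHz.
123.2 kHz and 155.8 kHz both map to 11.6 kHz.

123.2 kHz, 155.8 kHz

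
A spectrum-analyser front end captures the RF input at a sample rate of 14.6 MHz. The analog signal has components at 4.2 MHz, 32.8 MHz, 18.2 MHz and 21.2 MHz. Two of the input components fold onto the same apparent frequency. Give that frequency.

fs/2 = 7.3 MHz.
4.2 MHz ≤ fs/2 = 7.3 MHz, passes unchanged.
32.8 MHz mod fs = 3.6 MHz.
3.6 MHz ≤ fs/2 = 7.3 MHz, appears at 3.6 MHz.
18.2 MHz mod fs = 3.6 MHz.
3.6 MHz ≤ fs/2 = 7.3 MHz, appears at 3.6 MHz.
21.2 MHz mod fs = 6.6 MHz.
6.6 MHz ≤ fs/2 = 7.3 MHz, appears at 6.6 MHz.
18.2 MHz and 32.8 MHz both map to 3.6 MHz.

3.6 MHz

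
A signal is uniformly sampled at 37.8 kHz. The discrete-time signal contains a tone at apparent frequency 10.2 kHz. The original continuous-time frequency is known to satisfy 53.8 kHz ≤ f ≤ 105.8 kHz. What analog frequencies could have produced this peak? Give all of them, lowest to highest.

65.4 kHz, 85.8 kHz, 103.2 kHz

Frequencies that alias to 10.2 kHz are k·fs ± 10.2 kHz for integer k ≥ 0.
k=0: 10.2 kHz.
k=1: 27.6 kHz, 48 kHz.
k=2: 65.4 kHz, 85.8 kHz.
k=3: 103.2 kHz, 123.6 kHz.
k=4: 141 kHz, 161.4 kHz.
Within [53.8 kHz, 105.8 kHz]: 65.4 kHz, 85.8 kHz, 103.2 kHz.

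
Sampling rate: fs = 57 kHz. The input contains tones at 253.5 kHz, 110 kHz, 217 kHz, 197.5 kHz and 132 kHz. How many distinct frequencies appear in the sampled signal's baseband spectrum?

fs/2 = 28.5 kHz.
253.5 kHz mod fs = 25.5 kHz.
25.5 kHz ≤ fs/2 = 28.5 kHz, appears at 25.5 kHz.
110 kHz mod fs = 53 kHz.
53 kHz > fs/2 = 28.5 kHz, folds to fs − 53 kHz = 4 kHz.
217 kHz mod fs = 46 kHz.
46 kHz > fs/2 = 28.5 kHz, folds to fs − 46 kHz = 11 kHz.
197.5 kHz mod fs = 26.5 kHz.
26.5 kHz ≤ fs/2 = 28.5 kHz, appears at 26.5 kHz.
132 kHz mod fs = 18 kHz.
18 kHz ≤ fs/2 = 28.5 kHz, appears at 18 kHz.
Distinct values: {4 kHz, 11 kHz, 18 kHz, 25.5 kHz, 26.5 kHz} → 5.

5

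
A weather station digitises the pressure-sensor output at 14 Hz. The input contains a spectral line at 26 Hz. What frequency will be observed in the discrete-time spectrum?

26 Hz mod fs = 12 Hz.
12 Hz > fs/2 = 7 Hz, folds to fs − 12 Hz = 2 Hz.

2 Hz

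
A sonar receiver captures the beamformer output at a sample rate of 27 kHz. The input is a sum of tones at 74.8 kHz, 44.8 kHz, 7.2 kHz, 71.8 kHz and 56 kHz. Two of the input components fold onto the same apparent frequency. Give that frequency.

9.2 kHz

fs/2 = 13.5 kHz.
74.8 kHz mod fs = 20.8 kHz.
20.8 kHz > fs/2 = 13.5 kHz, folds to fs − 20.8 kHz = 6.2 kHz.
44.8 kHz mod fs = 17.8 kHz.
17.8 kHz > fs/2 = 13.5 kHz, folds to fs − 17.8 kHz = 9.2 kHz.
7.2 kHz ≤ fs/2 = 13.5 kHz, passes unchanged.
71.8 kHz mod fs = 17.8 kHz.
17.8 kHz > fs/2 = 13.5 kHz, folds to fs − 17.8 kHz = 9.2 kHz.
56 kHz mod fs = 2 kHz.
2 kHz ≤ fs/2 = 13.5 kHz, appears at 2 kHz.
44.8 kHz and 71.8 kHz both map to 9.2 kHz.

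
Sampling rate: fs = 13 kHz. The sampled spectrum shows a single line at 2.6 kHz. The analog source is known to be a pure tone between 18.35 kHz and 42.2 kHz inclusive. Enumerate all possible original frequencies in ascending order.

23.4 kHz, 28.6 kHz, 36.4 kHz, 41.6 kHz

Frequencies that alias to 2.6 kHz are k·fs ± 2.6 kHz for integer k ≥ 0.
k=0: 2.6 kHz.
k=1: 10.4 kHz, 15.6 kHz.
k=2: 23.4 kHz, 28.6 kHz.
k=3: 36.4 kHz, 41.6 kHz.
k=4: 49.4 kHz, 54.6 kHz.
Within [18.35 kHz, 42.2 kHz]: 23.4 kHz, 28.6 kHz, 36.4 kHz, 41.6 kHz.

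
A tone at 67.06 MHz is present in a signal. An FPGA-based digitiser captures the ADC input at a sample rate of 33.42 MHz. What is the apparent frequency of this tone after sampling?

0.22 MHz

67.06 MHz mod fs = 0.22 MHz.
0.22 MHz ≤ fs/2 = 16.71 MHz, appears at 0.22 MHz.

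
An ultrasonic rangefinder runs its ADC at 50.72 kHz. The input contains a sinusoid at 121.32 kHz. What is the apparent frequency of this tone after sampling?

121.32 kHz mod fs = 19.88 kHz.
19.88 kHz ≤ fs/2 = 25.36 kHz, appears at 19.88 kHz.

19.88 kHz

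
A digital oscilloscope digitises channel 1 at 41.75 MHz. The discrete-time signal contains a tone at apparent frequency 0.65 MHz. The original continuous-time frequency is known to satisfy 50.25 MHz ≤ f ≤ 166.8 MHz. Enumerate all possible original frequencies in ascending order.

Frequencies that alias to 0.65 MHz are k·fs ± 0.65 MHz for integer k ≥ 0.
k=0: 0.65 MHz.
k=1: 41.1 MHz, 42.4 MHz.
k=2: 82.85 MHz, 84.15 MHz.
k=3: 124.6 MHz, 125.9 MHz.
k=4: 166.35 MHz, 167.65 MHz.
k=5: 208.1 MHz, 209.4 MHz.
Within [50.25 MHz, 166.8 MHz]: 82.85 MHz, 84.15 MHz, 124.6 MHz, 125.9 MHz, 166.35 MHz.

82.85 MHz, 84.15 MHz, 124.6 MHz, 125.9 MHz, 166.35 MHz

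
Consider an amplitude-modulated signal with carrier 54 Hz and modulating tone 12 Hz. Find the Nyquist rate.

132 Hz

AM sidebands sit at fc ± fm = 42 Hz and 66 Hz.
Highest-frequency component: 66 Hz.
Nyquist rate = 2 × 66 Hz = 132 Hz.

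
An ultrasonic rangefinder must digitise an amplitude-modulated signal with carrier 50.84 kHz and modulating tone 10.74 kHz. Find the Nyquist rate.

AM sidebands sit at fc ± fm = 40.1 kHz and 61.58 kHz.
Highest-frequency component: 61.58 kHz.
Nyquist rate = 2 × 61.58 kHz = 123.16 kHz.

123.16 kHz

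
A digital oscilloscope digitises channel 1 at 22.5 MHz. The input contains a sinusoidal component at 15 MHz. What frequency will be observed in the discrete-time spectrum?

15 MHz > fs/2 = 11.25 MHz, folds to fs − 15 MHz = 7.5 MHz.

7.5 MHz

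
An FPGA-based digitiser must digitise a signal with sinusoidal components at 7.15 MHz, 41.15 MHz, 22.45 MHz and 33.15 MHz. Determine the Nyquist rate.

Highest-frequency component: 41.15 MHz.
Nyquist rate = 2 × 41.15 MHz = 82.3 MHz.

82.3 MHz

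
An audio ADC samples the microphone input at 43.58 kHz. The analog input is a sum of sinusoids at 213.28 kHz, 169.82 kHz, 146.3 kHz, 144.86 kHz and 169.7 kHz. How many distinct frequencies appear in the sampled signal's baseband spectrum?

fs/2 = 21.79 kHz.
213.28 kHz mod fs = 38.96 kHz.
38.96 kHz > fs/2 = 21.79 kHz, folds to fs − 38.96 kHz = 4.62 kHz.
169.82 kHz mod fs = 39.08 kHz.
39.08 kHz > fs/2 = 21.79 kHz, folds to fs − 39.08 kHz = 4.5 kHz.
146.3 kHz mod fs = 15.56 kHz.
15.56 kHz ≤ fs/2 = 21.79 kHz, appears at 15.56 kHz.
144.86 kHz mod fs = 14.12 kHz.
14.12 kHz ≤ fs/2 = 21.79 kHz, appears at 14.12 kHz.
169.7 kHz mod fs = 38.96 kHz.
38.96 kHz > fs/2 = 21.79 kHz, folds to fs − 38.96 kHz = 4.62 kHz.
Distinct values: {4.5 kHz, 4.62 kHz, 14.12 kHz, 15.56 kHz} → 4.

4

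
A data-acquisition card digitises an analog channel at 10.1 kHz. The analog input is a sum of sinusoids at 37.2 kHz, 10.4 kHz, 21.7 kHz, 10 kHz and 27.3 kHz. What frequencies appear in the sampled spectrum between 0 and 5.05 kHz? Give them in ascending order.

0.1 kHz, 0.3 kHz, 1.5 kHz, 3 kHz, 3.2 kHz

fs/2 = 5.05 kHz.
37.2 kHz mod fs = 6.9 kHz.
6.9 kHz > fs/2 = 5.05 kHz, folds to fs − 6.9 kHz = 3.2 kHz.
10.4 kHz mod fs = 0.3 kHz.
0.3 kHz ≤ fs/2 = 5.05 kHz, appears at 0.3 kHz.
21.7 kHz mod fs = 1.5 kHz.
1.5 kHz ≤ fs/2 = 5.05 kHz, appears at 1.5 kHz.
10 kHz > fs/2 = 5.05 kHz, folds to fs − 10 kHz = 0.1 kHz.
27.3 kHz mod fs = 7.1 kHz.
7.1 kHz > fs/2 = 5.05 kHz, folds to fs − 7.1 kHz = 3 kHz.
Distinct values: {0.1 kHz, 0.3 kHz, 1.5 kHz, 3 kHz, 3.2 kHz}.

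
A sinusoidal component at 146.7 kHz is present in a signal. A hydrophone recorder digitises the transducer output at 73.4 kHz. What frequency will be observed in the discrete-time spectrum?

0.1 kHz

146.7 kHz mod fs = 73.3 kHz.
73.3 kHz > fs/2 = 36.7 kHz, folds to fs − 73.3 kHz = 0.1 kHz.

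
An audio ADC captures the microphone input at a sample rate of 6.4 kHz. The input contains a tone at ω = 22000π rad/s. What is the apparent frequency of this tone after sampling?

1.8 kHz

ω = 22000π rad/s → f = ω/(2π) = 11000 Hz = 11 kHz.
11 kHz mod fs = 4.6 kHz.
4.6 kHz > fs/2 = 3.2 kHz, folds to fs − 4.6 kHz = 1.8 kHz.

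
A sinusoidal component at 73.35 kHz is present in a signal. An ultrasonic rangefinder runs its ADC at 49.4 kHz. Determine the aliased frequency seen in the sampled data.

23.95 kHz

73.35 kHz mod fs = 23.95 kHz.
23.95 kHz ≤ fs/2 = 24.7 kHz, appears at 23.95 kHz.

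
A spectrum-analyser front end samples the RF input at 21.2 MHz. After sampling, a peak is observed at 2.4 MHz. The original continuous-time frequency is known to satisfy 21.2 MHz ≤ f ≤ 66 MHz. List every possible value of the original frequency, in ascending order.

Frequencies that alias to 2.4 MHz are k·fs ± 2.4 MHz for integer k ≥ 0.
k=0: 2.4 MHz.
k=1: 18.8 MHz, 23.6 MHz.
k=2: 40 MHz, 44.8 MHz.
k=3: 61.2 MHz, 66 MHz.
k=4: 82.4 MHz, 87.2 MHz.
Within [21.2 MHz, 66 MHz]: 23.6 MHz, 40 MHz, 44.8 MHz, 61.2 MHz, 66 MHz.

23.6 MHz, 40 MHz, 44.8 MHz, 61.2 MHz, 66 MHz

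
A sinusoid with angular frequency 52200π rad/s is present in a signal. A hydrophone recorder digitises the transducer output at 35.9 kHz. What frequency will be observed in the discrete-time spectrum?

9.8 kHz

ω = 52200π rad/s → f = ω/(2π) = 26100 Hz = 26.1 kHz.
26.1 kHz > fs/2 = 17.95 kHz, folds to fs − 26.1 kHz = 9.8 kHz.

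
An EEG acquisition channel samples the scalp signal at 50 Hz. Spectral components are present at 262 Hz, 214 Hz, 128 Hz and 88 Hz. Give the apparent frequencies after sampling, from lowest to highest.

fs/2 = 25 Hz.
262 Hz mod fs = 12 Hz.
12 Hz ≤ fs/2 = 25 Hz, appears at 12 Hz.
214 Hz mod fs = 14 Hz.
14 Hz ≤ fs/2 = 25 Hz, appears at 14 Hz.
128 Hz mod fs = 28 Hz.
28 Hz > fs/2 = 25 Hz, folds to fs − 28 Hz = 22 Hz.
88 Hz mod fs = 38 Hz.
38 Hz > fs/2 = 25 Hz, folds to fs − 38 Hz = 12 Hz.
Distinct values: {12 Hz, 14 Hz, 22 Hz}.

12 Hz, 14 Hz, 22 Hz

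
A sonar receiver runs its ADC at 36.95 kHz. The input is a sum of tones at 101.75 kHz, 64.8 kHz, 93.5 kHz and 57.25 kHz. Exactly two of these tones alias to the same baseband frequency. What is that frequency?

9.1 kHz

fs/2 = 18.475 kHz.
101.75 kHz mod fs = 27.85 kHz.
27.85 kHz > fs/2 = 18.475 kHz, folds to fs − 27.85 kHz = 9.1 kHz.
64.8 kHz mod fs = 27.85 kHz.
27.85 kHz > fs/2 = 18.475 kHz, folds to fs − 27.85 kHz = 9.1 kHz.
93.5 kHz mod fs = 19.6 kHz.
19.6 kHz > fs/2 = 18.475 kHz, folds to fs − 19.6 kHz = 17.35 kHz.
57.25 kHz mod fs = 20.3 kHz.
20.3 kHz > fs/2 = 18.475 kHz, folds to fs − 20.3 kHz = 16.65 kHz.
64.8 kHz and 101.75 kHz both map to 9.1 kHz.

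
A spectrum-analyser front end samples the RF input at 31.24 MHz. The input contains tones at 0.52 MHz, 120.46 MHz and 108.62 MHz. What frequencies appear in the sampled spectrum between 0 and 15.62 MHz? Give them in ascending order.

0.52 MHz, 4.5 MHz, 14.9 MHz

fs/2 = 15.62 MHz.
0.52 MHz ≤ fs/2 = 15.62 MHz, passes unchanged.
120.46 MHz mod fs = 26.74 MHz.
26.74 MHz > fs/2 = 15.62 MHz, folds to fs − 26.74 MHz = 4.5 MHz.
108.62 MHz mod fs = 14.9 MHz.
14.9 MHz ≤ fs/2 = 15.62 MHz, appears at 14.9 MHz.
Distinct values: {0.52 MHz, 4.5 MHz, 14.9 MHz}.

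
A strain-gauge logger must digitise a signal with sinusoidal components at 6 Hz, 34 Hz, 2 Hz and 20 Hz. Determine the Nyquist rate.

Highest-frequency component: 34 Hz.
Nyquist rate = 2 × 34 Hz = 68 Hz.

68 Hz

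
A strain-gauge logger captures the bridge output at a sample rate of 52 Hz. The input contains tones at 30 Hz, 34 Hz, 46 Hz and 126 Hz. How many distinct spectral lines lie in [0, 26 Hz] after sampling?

3

fs/2 = 26 Hz.
30 Hz > fs/2 = 26 Hz, folds to fs − 30 Hz = 22 Hz.
34 Hz > fs/2 = 26 Hz, folds to fs − 34 Hz = 18 Hz.
46 Hz > fs/2 = 26 Hz, folds to fs − 46 Hz = 6 Hz.
126 Hz mod fs = 22 Hz.
22 Hz ≤ fs/2 = 26 Hz, appears at 22 Hz.
Distinct values: {6 Hz, 18 Hz, 22 Hz} → 3.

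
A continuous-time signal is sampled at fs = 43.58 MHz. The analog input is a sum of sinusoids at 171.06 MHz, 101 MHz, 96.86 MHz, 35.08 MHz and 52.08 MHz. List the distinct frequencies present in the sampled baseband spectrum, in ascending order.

3.26 MHz, 8.5 MHz, 9.7 MHz, 13.84 MHz

fs/2 = 21.79 MHz.
171.06 MHz mod fs = 40.32 MHz.
40.32 MHz > fs/2 = 21.79 MHz, folds to fs − 40.32 MHz = 3.26 MHz.
101 MHz mod fs = 13.84 MHz.
13.84 MHz ≤ fs/2 = 21.79 MHz, appears at 13.84 MHz.
96.86 MHz mod fs = 9.7 MHz.
9.7 MHz ≤ fs/2 = 21.79 MHz, appears at 9.7 MHz.
35.08 MHz > fs/2 = 21.79 MHz, folds to fs − 35.08 MHz = 8.5 MHz.
52.08 MHz mod fs = 8.5 MHz.
8.5 MHz ≤ fs/2 = 21.79 MHz, appears at 8.5 MHz.
Distinct values: {3.26 MHz, 8.5 MHz, 9.7 MHz, 13.84 MHz}.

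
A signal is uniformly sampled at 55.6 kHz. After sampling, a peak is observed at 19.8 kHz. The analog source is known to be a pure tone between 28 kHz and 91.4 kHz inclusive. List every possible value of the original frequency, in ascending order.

Frequencies that alias to 19.8 kHz are k·fs ± 19.8 kHz for integer k ≥ 0.
k=0: 19.8 kHz.
k=1: 35.8 kHz, 75.4 kHz.
k=2: 91.4 kHz, 131 kHz.
k=3: 147 kHz, 186.6 kHz.
Within [28 kHz, 91.4 kHz]: 35.8 kHz, 75.4 kHz, 91.4 kHz.

35.8 kHz, 75.4 kHz, 91.4 kHz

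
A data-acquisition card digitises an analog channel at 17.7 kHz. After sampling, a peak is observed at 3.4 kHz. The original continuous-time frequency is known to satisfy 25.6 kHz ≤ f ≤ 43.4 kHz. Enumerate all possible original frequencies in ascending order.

32 kHz, 38.8 kHz

Frequencies that alias to 3.4 kHz are k·fs ± 3.4 kHz for integer k ≥ 0.
k=0: 3.4 kHz.
k=1: 14.3 kHz, 21.1 kHz.
k=2: 32 kHz, 38.8 kHz.
k=3: 49.7 kHz, 56.5 kHz.
Within [25.6 kHz, 43.4 kHz]: 32 kHz, 38.8 kHz.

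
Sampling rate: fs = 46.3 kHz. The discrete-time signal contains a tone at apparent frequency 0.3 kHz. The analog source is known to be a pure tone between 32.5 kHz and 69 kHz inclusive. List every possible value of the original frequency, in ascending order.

Frequencies that alias to 0.3 kHz are k·fs ± 0.3 kHz for integer k ≥ 0.
k=0: 0.3 kHz.
k=1: 46 kHz, 46.6 kHz.
k=2: 92.3 kHz, 92.9 kHz.
Within [32.5 kHz, 69 kHz]: 46 kHz, 46.6 kHz.

46 kHz, 46.6 kHz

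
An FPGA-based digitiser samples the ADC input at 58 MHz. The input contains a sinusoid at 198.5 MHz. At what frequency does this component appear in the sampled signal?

24.5 MHz

198.5 MHz mod fs = 24.5 MHz.
24.5 MHz ≤ fs/2 = 29 MHz, appears at 24.5 MHz.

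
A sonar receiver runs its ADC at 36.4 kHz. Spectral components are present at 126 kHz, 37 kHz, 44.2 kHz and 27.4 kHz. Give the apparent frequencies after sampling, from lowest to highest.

fs/2 = 18.2 kHz.
126 kHz mod fs = 16.8 kHz.
16.8 kHz ≤ fs/2 = 18.2 kHz, appears at 16.8 kHz.
37 kHz mod fs = 0.6 kHz.
0.6 kHz ≤ fs/2 = 18.2 kHz, appears at 0.6 kHz.
44.2 kHz mod fs = 7.8 kHz.
7.8 kHz ≤ fs/2 = 18.2 kHz, appears at 7.8 kHz.
27.4 kHz > fs/2 = 18.2 kHz, folds to fs − 27.4 kHz = 9 kHz.
Distinct values: {0.6 kHz, 7.8 kHz, 9 kHz, 16.8 kHz}.

0.6 kHz, 7.8 kHz, 9 kHz, 16.8 kHz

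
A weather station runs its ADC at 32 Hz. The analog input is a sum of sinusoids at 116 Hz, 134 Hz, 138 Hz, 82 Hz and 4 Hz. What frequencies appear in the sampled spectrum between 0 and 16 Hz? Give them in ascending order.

fs/2 = 16 Hz.
116 Hz mod fs = 20 Hz.
20 Hz > fs/2 = 16 Hz, folds to fs − 20 Hz = 12 Hz.
134 Hz mod fs = 6 Hz.
6 Hz ≤ fs/2 = 16 Hz, appears at 6 Hz.
138 Hz mod fs = 10 Hz.
10 Hz ≤ fs/2 = 16 Hz, appears at 10 Hz.
82 Hz mod fs = 18 Hz.
18 Hz > fs/2 = 16 Hz, folds to fs − 18 Hz = 14 Hz.
4 Hz ≤ fs/2 = 16 Hz, passes unchanged.
Distinct values: {4 Hz, 6 Hz, 10 Hz, 12 Hz, 14 Hz}.

4 Hz, 6 Hz, 10 Hz, 12 Hz, 14 Hz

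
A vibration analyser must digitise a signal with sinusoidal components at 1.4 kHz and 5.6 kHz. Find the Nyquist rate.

Highest-frequency component: 5.6 kHz.
Nyquist rate = 2 × 5.6 kHz = 11.2 kHz.

11.2 kHz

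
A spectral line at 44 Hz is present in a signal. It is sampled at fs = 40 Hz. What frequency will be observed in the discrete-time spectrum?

4 Hz

44 Hz mod fs = 4 Hz.
4 Hz ≤ fs/2 = 20 Hz, appears at 4 Hz.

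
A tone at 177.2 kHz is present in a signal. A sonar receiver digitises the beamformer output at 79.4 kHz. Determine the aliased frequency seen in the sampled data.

18.4 kHz

177.2 kHz mod fs = 18.4 kHz.
18.4 kHz ≤ fs/2 = 39.7 kHz, appears at 18.4 kHz.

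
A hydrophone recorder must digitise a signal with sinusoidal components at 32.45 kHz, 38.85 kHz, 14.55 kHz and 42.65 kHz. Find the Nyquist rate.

85.3 kHz

Highest-frequency component: 42.65 kHz.
Nyquist rate = 2 × 42.65 kHz = 85.3 kHz.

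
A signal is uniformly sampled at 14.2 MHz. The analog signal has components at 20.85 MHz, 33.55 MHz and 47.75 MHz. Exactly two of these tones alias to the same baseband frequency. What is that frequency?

5.15 MHz

fs/2 = 7.1 MHz.
20.85 MHz mod fs = 6.65 MHz.
6.65 MHz ≤ fs/2 = 7.1 MHz, appears at 6.65 MHz.
33.55 MHz mod fs = 5.15 MHz.
5.15 MHz ≤ fs/2 = 7.1 MHz, appears at 5.15 MHz.
47.75 MHz mod fs = 5.15 MHz.
5.15 MHz ≤ fs/2 = 7.1 MHz, appears at 5.15 MHz.
33.55 MHz and 47.75 MHz both map to 5.15 MHz.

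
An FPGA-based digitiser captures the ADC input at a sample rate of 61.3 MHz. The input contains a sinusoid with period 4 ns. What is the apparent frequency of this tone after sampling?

T = 4 ns → f = 1/T = 250 MHz.
250 MHz mod fs = 4.8 MHz.
4.8 MHz ≤ fs/2 = 30.65 MHz, appears at 4.8 MHz.

4.8 MHz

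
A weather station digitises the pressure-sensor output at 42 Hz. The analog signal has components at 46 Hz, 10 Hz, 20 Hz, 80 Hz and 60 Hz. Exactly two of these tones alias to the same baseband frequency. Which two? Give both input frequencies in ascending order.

46 Hz, 80 Hz

fs/2 = 21 Hz.
46 Hz mod fs = 4 Hz.
4 Hz ≤ fs/2 = 21 Hz, appears at 4 Hz.
10 Hz ≤ fs/2 = 21 Hz, passes unchanged.
20 Hz ≤ fs/2 = 21 Hz, passes unchanged.
80 Hz mod fs = 38 Hz.
38 Hz > fs/2 = 21 Hz, folds to fs − 38 Hz = 4 Hz.
60 Hz mod fs = 18 Hz.
18 Hz ≤ fs/2 = 21 Hz, appears at 18 Hz.
46 Hz and 80 Hz both map to 4 Hz.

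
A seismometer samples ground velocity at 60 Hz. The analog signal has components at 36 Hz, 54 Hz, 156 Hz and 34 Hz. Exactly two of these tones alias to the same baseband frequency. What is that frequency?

fs/2 = 30 Hz.
36 Hz > fs/2 = 30 Hz, folds to fs − 36 Hz = 24 Hz.
54 Hz > fs/2 = 30 Hz, folds to fs − 54 Hz = 6 Hz.
156 Hz mod fs = 36 Hz.
36 Hz > fs/2 = 30 Hz, folds to fs − 36 Hz = 24 Hz.
34 Hz > fs/2 = 30 Hz, folds to fs − 34 Hz = 26 Hz.
36 Hz and 156 Hz both map to 24 Hz.

24 Hz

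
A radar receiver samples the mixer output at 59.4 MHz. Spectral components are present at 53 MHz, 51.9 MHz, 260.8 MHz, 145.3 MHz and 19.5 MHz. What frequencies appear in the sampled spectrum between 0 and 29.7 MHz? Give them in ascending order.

fs/2 = 29.7 MHz.
53 MHz > fs/2 = 29.7 MHz, folds to fs − 53 MHz = 6.4 MHz.
51.9 MHz > fs/2 = 29.7 MHz, folds to fs − 51.9 MHz = 7.5 MHz.
260.8 MHz mod fs = 23.2 MHz.
23.2 MHz ≤ fs/2 = 29.7 MHz, appears at 23.2 MHz.
145.3 MHz mod fs = 26.5 MHz.
26.5 MHz ≤ fs/2 = 29.7 MHz, appears at 26.5 MHz.
19.5 MHz ≤ fs/2 = 29.7 MHz, passes unchanged.
Distinct values: {6.4 MHz, 7.5 MHz, 19.5 MHz, 23.2 MHz, 26.5 MHz}.

6.4 MHz, 7.5 MHz, 19.5 MHz, 23.2 MHz, 26.5 MHz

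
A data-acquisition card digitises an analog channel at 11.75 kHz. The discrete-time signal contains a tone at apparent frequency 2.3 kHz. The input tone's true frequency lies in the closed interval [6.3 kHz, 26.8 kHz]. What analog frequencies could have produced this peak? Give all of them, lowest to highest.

9.45 kHz, 14.05 kHz, 21.2 kHz, 25.8 kHz

Frequencies that alias to 2.3 kHz are k·fs ± 2.3 kHz for integer k ≥ 0.
k=0: 2.3 kHz.
k=1: 9.45 kHz, 14.05 kHz.
k=2: 21.2 kHz, 25.8 kHz.
k=3: 32.95 kHz, 37.55 kHz.
Within [6.3 kHz, 26.8 kHz]: 9.45 kHz, 14.05 kHz, 21.2 kHz, 25.8 kHz.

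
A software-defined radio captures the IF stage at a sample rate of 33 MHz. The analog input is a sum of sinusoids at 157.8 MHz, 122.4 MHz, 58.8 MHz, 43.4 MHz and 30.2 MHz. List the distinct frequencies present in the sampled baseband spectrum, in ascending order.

fs/2 = 16.5 MHz.
157.8 MHz mod fs = 25.8 MHz.
25.8 MHz > fs/2 = 16.5 MHz, folds to fs − 25.8 MHz = 7.2 MHz.
122.4 MHz mod fs = 23.4 MHz.
23.4 MHz > fs/2 = 16.5 MHz, folds to fs − 23.4 MHz = 9.6 MHz.
58.8 MHz mod fs = 25.8 MHz.
25.8 MHz > fs/2 = 16.5 MHz, folds to fs − 25.8 MHz = 7.2 MHz.
43.4 MHz mod fs = 10.4 MHz.
10.4 MHz ≤ fs/2 = 16.5 MHz, appears at 10.4 MHz.
30.2 MHz > fs/2 = 16.5 MHz, folds to fs − 30.2 MHz = 2.8 MHz.
Distinct values: {2.8 MHz, 7.2 MHz, 9.6 MHz, 10.4 MHz}.

2.8 MHz, 7.2 MHz, 9.6 MHz, 10.4 MHz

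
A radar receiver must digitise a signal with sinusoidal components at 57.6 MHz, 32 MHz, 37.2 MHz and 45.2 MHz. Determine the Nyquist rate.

Highest-frequency component: 57.6 MHz.
Nyquist rate = 2 × 57.6 MHz = 115.2 MHz.

115.2 MHz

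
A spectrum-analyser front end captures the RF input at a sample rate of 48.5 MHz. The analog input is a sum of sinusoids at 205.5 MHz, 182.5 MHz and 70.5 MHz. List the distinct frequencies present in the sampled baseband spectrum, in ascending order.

11.5 MHz, 22 MHz

fs/2 = 24.25 MHz.
205.5 MHz mod fs = 11.5 MHz.
11.5 MHz ≤ fs/2 = 24.25 MHz, appears at 11.5 MHz.
182.5 MHz mod fs = 37 MHz.
37 MHz > fs/2 = 24.25 MHz, folds to fs − 37 MHz = 11.5 MHz.
70.5 MHz mod fs = 22 MHz.
22 MHz ≤ fs/2 = 24.25 MHz, appears at 22 MHz.
Distinct values: {11.5 MHz, 22 MHz}.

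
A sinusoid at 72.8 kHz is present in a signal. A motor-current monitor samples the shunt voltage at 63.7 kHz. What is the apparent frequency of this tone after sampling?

9.1 kHz

72.8 kHz mod fs = 9.1 kHz.
9.1 kHz ≤ fs/2 = 31.85 kHz, appears at 9.1 kHz.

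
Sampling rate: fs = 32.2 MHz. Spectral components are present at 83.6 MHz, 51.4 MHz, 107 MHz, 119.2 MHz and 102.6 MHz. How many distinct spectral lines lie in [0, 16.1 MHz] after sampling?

4

fs/2 = 16.1 MHz.
83.6 MHz mod fs = 19.2 MHz.
19.2 MHz > fs/2 = 16.1 MHz, folds to fs − 19.2 MHz = 13 MHz.
51.4 MHz mod fs = 19.2 MHz.
19.2 MHz > fs/2 = 16.1 MHz, folds to fs − 19.2 MHz = 13 MHz.
107 MHz mod fs = 10.4 MHz.
10.4 MHz ≤ fs/2 = 16.1 MHz, appears at 10.4 MHz.
119.2 MHz mod fs = 22.6 MHz.
22.6 MHz > fs/2 = 16.1 MHz, folds to fs − 22.6 MHz = 9.6 MHz.
102.6 MHz mod fs = 6 MHz.
6 MHz ≤ fs/2 = 16.1 MHz, appears at 6 MHz.
Distinct values: {6 MHz, 9.6 MHz, 10.4 MHz, 13 MHz} → 4.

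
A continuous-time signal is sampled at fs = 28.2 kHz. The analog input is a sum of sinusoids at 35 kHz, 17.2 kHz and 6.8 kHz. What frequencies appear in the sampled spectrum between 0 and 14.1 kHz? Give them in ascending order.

6.8 kHz, 11 kHz

fs/2 = 14.1 kHz.
35 kHz mod fs = 6.8 kHz.
6.8 kHz ≤ fs/2 = 14.1 kHz, appears at 6.8 kHz.
17.2 kHz > fs/2 = 14.1 kHz, folds to fs − 17.2 kHz = 11 kHz.
6.8 kHz ≤ fs/2 = 14.1 kHz, passes unchanged.
Distinct values: {6.8 kHz, 11 kHz}.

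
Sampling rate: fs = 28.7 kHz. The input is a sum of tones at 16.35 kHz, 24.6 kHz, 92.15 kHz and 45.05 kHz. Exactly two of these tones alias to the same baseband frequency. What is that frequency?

fs/2 = 14.35 kHz.
16.35 kHz > fs/2 = 14.35 kHz, folds to fs − 16.35 kHz = 12.35 kHz.
24.6 kHz > fs/2 = 14.35 kHz, folds to fs − 24.6 kHz = 4.1 kHz.
92.15 kHz mod fs = 6.05 kHz.
6.05 kHz ≤ fs/2 = 14.35 kHz, appears at 6.05 kHz.
45.05 kHz mod fs = 16.35 kHz.
16.35 kHz > fs/2 = 14.35 kHz, folds to fs − 16.35 kHz = 12.35 kHz.
16.35 kHz and 45.05 kHz both map to 12.35 kHz.

12.35 kHz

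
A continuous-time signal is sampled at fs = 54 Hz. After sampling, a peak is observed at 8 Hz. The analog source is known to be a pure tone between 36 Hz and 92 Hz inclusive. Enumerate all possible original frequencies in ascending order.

Frequencies that alias to 8 Hz are k·fs ± 8 Hz for integer k ≥ 0.
k=0: 8 Hz.
k=1: 46 Hz, 62 Hz.
k=2: 100 Hz, 116 Hz.
Within [36 Hz, 92 Hz]: 46 Hz, 62 Hz.

46 Hz, 62 Hz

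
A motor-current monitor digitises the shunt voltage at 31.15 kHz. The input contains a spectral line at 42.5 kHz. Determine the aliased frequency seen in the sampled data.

42.5 kHz mod fs = 11.35 kHz.
11.35 kHz ≤ fs/2 = 15.575 kHz, appears at 11.35 kHz.

11.35 kHz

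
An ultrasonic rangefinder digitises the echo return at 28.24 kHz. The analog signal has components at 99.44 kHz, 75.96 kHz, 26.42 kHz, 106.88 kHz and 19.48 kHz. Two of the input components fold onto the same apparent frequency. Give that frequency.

8.76 kHz

fs/2 = 14.12 kHz.
99.44 kHz mod fs = 14.72 kHz.
14.72 kHz > fs/2 = 14.12 kHz, folds to fs − 14.72 kHz = 13.52 kHz.
75.96 kHz mod fs = 19.48 kHz.
19.48 kHz > fs/2 = 14.12 kHz, folds to fs − 19.48 kHz = 8.76 kHz.
26.42 kHz > fs/2 = 14.12 kHz, folds to fs − 26.42 kHz = 1.82 kHz.
106.88 kHz mod fs = 22.16 kHz.
22.16 kHz > fs/2 = 14.12 kHz, folds to fs − 22.16 kHz = 6.08 kHz.
19.48 kHz > fs/2 = 14.12 kHz, folds to fs − 19.48 kHz = 8.76 kHz.
19.48 kHz and 75.96 kHz both map to 8.76 kHz.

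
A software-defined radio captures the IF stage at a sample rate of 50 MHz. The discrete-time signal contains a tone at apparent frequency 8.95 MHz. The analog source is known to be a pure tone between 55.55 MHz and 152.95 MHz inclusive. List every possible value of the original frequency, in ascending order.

Frequencies that alias to 8.95 MHz are k·fs ± 8.95 MHz for integer k ≥ 0.
k=0: 8.95 MHz.
k=1: 41.05 MHz, 58.95 MHz.
k=2: 91.05 MHz, 108.95 MHz.
k=3: 141.05 MHz, 158.95 MHz.
k=4: 191.05 MHz, 208.95 MHz.
Within [55.55 MHz, 152.95 MHz]: 58.95 MHz, 91.05 MHz, 108.95 MHz, 141.05 MHz.

58.95 MHz, 91.05 MHz, 108.95 MHz, 141.05 MHz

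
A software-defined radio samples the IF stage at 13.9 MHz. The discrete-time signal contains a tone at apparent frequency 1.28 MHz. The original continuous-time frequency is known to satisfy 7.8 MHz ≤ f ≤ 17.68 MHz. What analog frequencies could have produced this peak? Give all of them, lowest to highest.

12.62 MHz, 15.18 MHz

Frequencies that alias to 1.28 MHz are k·fs ± 1.28 MHz for integer k ≥ 0.
k=0: 1.28 MHz.
k=1: 12.62 MHz, 15.18 MHz.
k=2: 26.52 MHz, 29.08 MHz.
Within [7.8 MHz, 17.68 MHz]: 12.62 MHz, 15.18 MHz.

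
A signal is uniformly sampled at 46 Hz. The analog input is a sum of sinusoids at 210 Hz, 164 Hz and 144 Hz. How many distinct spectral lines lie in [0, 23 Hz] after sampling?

fs/2 = 23 Hz.
210 Hz mod fs = 26 Hz.
26 Hz > fs/2 = 23 Hz, folds to fs − 26 Hz = 20 Hz.
164 Hz mod fs = 26 Hz.
26 Hz > fs/2 = 23 Hz, folds to fs − 26 Hz = 20 Hz.
144 Hz mod fs = 6 Hz.
6 Hz ≤ fs/2 = 23 Hz, appears at 6 Hz.
Distinct values: {6 Hz, 20 Hz} → 2.

2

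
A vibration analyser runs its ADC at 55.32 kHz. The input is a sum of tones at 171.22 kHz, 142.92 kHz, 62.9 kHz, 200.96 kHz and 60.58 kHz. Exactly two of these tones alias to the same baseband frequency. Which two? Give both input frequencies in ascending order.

60.58 kHz, 171.22 kHz

fs/2 = 27.66 kHz.
171.22 kHz mod fs = 5.26 kHz.
5.26 kHz ≤ fs/2 = 27.66 kHz, appears at 5.26 kHz.
142.92 kHz mod fs = 32.28 kHz.
32.28 kHz > fs/2 = 27.66 kHz, folds to fs − 32.28 kHz = 23.04 kHz.
62.9 kHz mod fs = 7.58 kHz.
7.58 kHz ≤ fs/2 = 27.66 kHz, appears at 7.58 kHz.
200.96 kHz mod fs = 35 kHz.
35 kHz > fs/2 = 27.66 kHz, folds to fs − 35 kHz = 20.32 kHz.
60.58 kHz mod fs = 5.26 kHz.
5.26 kHz ≤ fs/2 = 27.66 kHz, appears at 5.26 kHz.
60.58 kHz and 171.22 kHz both map to 5.26 kHz.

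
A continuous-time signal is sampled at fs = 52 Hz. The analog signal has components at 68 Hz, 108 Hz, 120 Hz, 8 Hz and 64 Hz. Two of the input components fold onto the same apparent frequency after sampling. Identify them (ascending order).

fs/2 = 26 Hz.
68 Hz mod fs = 16 Hz.
16 Hz ≤ fs/2 = 26 Hz, appears at 16 Hz.
108 Hz mod fs = 4 Hz.
4 Hz ≤ fs/2 = 26 Hz, appears at 4 Hz.
120 Hz mod fs = 16 Hz.
16 Hz ≤ fs/2 = 26 Hz, appears at 16 Hz.
8 Hz ≤ fs/2 = 26 Hz, passes unchanged.
64 Hz mod fs = 12 Hz.
12 Hz ≤ fs/2 = 26 Hz, appears at 12 Hz.
68 Hz and 120 Hz both map to 16 Hz.

68 Hz, 120 Hz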